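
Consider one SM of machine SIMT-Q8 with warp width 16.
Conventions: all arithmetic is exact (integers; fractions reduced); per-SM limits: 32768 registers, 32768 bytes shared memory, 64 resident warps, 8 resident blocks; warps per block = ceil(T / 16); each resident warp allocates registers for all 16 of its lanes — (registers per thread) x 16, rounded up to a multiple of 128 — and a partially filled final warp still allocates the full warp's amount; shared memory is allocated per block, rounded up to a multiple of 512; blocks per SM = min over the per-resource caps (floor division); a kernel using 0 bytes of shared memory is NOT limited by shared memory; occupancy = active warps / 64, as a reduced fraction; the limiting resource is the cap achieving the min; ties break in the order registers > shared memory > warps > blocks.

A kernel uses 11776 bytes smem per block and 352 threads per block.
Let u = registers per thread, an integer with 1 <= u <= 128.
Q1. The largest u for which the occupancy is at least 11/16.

Answer: u = 40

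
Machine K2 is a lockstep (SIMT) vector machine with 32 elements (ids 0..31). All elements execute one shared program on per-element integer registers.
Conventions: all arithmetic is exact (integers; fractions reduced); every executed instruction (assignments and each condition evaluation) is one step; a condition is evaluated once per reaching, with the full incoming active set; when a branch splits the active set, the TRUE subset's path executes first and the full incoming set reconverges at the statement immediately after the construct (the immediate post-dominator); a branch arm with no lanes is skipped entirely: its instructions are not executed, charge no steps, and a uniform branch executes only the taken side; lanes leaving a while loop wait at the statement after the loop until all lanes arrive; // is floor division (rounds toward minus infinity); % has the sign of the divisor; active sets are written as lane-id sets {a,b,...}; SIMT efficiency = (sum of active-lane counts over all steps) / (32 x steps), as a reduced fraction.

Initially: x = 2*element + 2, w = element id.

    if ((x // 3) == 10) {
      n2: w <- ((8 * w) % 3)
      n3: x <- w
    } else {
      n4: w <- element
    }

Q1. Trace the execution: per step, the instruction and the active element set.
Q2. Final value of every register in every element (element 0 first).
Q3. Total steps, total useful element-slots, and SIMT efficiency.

step 0: eval ((x // 3) == 10)        {0,1,2,3,4,5,6,7,8,9,10,11,12,13,14,15,16,17,18,19,20,21,22,23,24,25,26,27,28,29,30,31}
step 1: w <- ((8 * w) % 3)           {14,15}
step 2: x <- w                       {14,15}
step 3: w <- element                 {0,1,2,3,4,5,6,7,8,9,10,11,12,13,16,17,18,19,20,21,22,23,24,25,26,27,28,29,30,31}

Answer: 4 steps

x: 2,4,6,8,10,12,14,16,18,20,22,24,26,28,1,0,34,36,38,40,42,44,46,48,50,52,54,56,58,60,62,64
w: 0,1,2,3,4,5,6,7,8,9,10,11,12,13,1,0,16,17,18,19,20,21,22,23,24,25,26,27,28,29,30,31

steps = 4; useful = 66; efficiency = 66/128 = 33/64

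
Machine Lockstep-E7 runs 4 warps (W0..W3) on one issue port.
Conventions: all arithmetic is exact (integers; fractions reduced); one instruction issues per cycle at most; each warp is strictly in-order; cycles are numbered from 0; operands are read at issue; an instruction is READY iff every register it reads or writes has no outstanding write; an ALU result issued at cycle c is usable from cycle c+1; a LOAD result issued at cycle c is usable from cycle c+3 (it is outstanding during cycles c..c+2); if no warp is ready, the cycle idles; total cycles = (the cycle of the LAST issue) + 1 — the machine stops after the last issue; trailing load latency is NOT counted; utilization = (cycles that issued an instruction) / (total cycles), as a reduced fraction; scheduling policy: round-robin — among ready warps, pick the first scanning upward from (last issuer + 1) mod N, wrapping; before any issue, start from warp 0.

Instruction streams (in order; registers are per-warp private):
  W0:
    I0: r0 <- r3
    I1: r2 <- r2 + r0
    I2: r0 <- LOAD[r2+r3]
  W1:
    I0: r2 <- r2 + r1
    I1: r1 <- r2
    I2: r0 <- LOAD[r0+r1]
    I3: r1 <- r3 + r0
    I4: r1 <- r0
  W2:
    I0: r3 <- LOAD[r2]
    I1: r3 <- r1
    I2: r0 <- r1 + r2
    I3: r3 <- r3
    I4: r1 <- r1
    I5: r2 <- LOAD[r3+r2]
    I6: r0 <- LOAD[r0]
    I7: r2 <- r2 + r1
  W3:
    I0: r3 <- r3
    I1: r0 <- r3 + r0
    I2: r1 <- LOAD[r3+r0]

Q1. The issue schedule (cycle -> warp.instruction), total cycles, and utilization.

cycle 0: W0.I0
cycle 1: W1.I0
cycle 2: W2.I0
cycle 3: W3.I0
cycle 4: W0.I1
cycle 5: W1.I1
cycle 6: W2.I1
cycle 7: W3.I1
cycle 8: W0.I2
cycle 9: W1.I2
cycle 10: W2.I2
cycle 11: W3.I2
cycle 12: W1.I3
cycle 13: W2.I3
cycle 14: W1.I4
cycle 15: W2.I4
cycle 16: W2.I5
cycle 17: W2.I6
cycle 18: idle
cycle 19: W2.I7

Answer: 20 cycles, utilization 19/20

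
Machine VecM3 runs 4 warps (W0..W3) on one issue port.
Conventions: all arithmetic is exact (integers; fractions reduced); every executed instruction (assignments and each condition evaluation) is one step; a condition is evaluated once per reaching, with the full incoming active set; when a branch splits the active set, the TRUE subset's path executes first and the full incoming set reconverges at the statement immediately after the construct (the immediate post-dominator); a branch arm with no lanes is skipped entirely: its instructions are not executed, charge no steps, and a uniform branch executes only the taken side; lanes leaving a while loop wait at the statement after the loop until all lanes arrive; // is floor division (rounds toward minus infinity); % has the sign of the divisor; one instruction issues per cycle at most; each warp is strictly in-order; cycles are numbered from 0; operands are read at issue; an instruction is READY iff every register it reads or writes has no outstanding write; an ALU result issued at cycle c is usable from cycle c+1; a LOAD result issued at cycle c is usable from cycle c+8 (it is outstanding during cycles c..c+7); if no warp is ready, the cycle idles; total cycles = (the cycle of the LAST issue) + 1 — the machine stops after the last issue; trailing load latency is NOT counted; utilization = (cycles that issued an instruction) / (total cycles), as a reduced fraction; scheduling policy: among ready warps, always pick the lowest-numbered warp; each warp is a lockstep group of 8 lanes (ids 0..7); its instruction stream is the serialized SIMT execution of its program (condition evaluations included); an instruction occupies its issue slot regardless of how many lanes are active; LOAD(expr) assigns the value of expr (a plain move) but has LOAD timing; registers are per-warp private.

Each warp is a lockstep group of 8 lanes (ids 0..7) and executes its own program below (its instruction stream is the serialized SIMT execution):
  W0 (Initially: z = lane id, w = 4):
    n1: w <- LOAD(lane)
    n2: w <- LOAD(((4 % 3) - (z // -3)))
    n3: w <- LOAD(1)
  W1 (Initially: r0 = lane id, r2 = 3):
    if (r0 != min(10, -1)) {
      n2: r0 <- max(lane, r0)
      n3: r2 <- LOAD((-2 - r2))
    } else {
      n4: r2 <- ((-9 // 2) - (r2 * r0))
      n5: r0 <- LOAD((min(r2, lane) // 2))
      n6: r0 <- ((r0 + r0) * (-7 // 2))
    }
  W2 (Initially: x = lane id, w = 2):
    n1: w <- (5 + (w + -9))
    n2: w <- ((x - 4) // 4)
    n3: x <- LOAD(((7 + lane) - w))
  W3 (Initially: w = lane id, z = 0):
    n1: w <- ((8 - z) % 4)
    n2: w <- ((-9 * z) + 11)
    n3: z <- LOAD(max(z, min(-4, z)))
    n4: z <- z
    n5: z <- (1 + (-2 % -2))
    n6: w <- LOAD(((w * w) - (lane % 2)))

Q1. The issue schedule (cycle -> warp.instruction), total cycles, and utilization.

cycle 0: W0.I0
cycle 1: W1.I0
cycle 2: W1.I1
cycle 3: W1.I2
cycle 4: W2.I0
cycle 5: W2.I1
cycle 6: W2.I2
cycle 7: W3.I0
cycle 8: W0.I1
cycle 9: W3.I1
cycle 10: W3.I2
cycle 11: idle
cycle 12: idle
cycle 13: idle
cycle 14: idle
cycle 15: idle
cycle 16: W0.I2
cycle 17: idle
cycle 18: W3.I3
cycle 19: W3.I4
cycle 20: W3.I5

Answer: 21 cycles, utilization 5/7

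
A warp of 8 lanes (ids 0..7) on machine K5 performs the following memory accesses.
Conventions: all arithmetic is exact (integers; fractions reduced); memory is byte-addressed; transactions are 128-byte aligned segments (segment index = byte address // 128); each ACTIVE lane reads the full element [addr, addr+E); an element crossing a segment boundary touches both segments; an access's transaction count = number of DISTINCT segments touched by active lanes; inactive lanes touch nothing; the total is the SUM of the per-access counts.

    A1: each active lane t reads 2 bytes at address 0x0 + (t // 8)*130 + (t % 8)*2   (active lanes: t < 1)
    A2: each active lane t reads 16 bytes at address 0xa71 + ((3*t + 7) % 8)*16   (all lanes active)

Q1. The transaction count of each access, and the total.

A1: 1 transaction
A2: 2 transactions

Answer: 1,2; total 3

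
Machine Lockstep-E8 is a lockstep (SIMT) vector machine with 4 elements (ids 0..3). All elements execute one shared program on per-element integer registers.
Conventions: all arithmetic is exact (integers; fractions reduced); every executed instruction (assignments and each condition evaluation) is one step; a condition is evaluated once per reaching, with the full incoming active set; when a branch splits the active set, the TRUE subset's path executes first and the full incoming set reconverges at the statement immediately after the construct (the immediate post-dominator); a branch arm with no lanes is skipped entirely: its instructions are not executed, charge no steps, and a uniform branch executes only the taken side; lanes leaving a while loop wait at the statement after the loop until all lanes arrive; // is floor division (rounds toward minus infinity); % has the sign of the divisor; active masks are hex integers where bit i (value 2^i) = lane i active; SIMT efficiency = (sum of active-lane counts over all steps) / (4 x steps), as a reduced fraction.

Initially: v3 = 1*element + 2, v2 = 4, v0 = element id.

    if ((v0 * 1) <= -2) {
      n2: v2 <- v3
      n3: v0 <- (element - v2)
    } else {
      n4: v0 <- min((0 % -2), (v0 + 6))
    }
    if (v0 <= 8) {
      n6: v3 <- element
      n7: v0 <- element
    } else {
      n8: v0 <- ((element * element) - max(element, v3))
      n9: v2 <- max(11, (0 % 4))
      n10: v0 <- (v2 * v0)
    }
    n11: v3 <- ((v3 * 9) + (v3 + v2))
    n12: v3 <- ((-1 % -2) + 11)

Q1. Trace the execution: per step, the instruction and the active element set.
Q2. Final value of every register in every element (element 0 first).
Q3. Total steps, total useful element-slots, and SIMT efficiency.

step 0: eval ((v0 * 1) <= -2)        0xf
step 1: v0 <- min((0 % -2), (v0 + 6)) 0xf
step 2: eval (v0 <= 8)               0xf
step 3: v3 <- element                0xf
step 4: v0 <- element                0xf
step 5: v3 <- ((v3 * 9) + (v3 + v2)) 0xf
step 6: v3 <- ((-1 % -2) + 11)       0xf

Answer: 7 steps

v3: 10,10,10,10
v2: 4,4,4,4
v0: 0,1,2,3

steps = 7; useful = 28; efficiency = 28/28 = 1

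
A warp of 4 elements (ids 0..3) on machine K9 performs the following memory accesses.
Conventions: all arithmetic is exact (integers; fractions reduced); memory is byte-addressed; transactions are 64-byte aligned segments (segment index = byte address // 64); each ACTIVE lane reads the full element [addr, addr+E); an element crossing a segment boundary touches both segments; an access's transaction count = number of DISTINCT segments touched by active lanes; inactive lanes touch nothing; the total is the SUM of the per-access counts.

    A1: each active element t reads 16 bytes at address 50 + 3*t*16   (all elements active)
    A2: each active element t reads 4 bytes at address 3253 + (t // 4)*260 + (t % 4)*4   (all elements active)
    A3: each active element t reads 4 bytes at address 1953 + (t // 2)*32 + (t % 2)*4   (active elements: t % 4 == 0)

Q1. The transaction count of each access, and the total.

A1: 4 transactions
A2: 2 transactions
A3: 1 transaction

Answer: 4,2,1; total 7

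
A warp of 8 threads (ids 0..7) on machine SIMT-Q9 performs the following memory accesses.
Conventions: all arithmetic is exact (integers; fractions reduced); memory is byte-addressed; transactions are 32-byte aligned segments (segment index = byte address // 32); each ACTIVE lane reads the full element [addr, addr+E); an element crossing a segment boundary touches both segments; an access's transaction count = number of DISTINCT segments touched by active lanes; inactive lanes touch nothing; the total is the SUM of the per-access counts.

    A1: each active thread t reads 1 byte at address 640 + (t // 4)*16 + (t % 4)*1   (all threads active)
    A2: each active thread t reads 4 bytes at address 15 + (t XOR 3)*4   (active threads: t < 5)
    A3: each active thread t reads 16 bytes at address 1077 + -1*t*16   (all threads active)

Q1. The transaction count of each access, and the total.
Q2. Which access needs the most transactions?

A1: 1 transaction
A2: 2 transactions
A3: 5 transactions

Answer: 1,2,5; total 8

Answer: A3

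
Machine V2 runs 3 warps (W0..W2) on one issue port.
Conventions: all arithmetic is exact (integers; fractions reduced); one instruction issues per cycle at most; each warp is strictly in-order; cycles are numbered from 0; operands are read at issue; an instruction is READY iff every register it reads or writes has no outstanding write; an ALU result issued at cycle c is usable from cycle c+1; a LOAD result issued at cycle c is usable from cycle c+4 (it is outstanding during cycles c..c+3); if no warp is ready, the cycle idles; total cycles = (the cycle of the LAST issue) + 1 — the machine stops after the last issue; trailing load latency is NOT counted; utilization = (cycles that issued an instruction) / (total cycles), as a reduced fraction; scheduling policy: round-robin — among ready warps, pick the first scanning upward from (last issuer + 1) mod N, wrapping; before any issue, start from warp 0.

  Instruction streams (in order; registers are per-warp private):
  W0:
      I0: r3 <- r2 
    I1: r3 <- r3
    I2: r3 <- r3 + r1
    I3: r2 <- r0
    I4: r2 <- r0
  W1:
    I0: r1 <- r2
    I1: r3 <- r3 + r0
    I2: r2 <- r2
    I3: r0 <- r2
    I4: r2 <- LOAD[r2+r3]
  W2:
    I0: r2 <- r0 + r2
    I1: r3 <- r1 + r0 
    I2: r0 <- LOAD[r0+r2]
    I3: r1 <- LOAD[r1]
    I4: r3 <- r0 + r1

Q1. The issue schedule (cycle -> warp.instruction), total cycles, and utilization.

cycle 0: W0.I0
cycle 1: W1.I0
cycle 2: W2.I0
cycle 3: W0.I1
cycle 4: W1.I1
cycle 5: W2.I1
cycle 6: W0.I2
cycle 7: W1.I2
cycle 8: W2.I2
cycle 9: W0.I3
cycle 10: W1.I3
cycle 11: W2.I3
cycle 12: W0.I4
cycle 13: W1.I4
cycle 14: idle
cycle 15: W2.I4

Answer: 16 cycles, utilization 15/16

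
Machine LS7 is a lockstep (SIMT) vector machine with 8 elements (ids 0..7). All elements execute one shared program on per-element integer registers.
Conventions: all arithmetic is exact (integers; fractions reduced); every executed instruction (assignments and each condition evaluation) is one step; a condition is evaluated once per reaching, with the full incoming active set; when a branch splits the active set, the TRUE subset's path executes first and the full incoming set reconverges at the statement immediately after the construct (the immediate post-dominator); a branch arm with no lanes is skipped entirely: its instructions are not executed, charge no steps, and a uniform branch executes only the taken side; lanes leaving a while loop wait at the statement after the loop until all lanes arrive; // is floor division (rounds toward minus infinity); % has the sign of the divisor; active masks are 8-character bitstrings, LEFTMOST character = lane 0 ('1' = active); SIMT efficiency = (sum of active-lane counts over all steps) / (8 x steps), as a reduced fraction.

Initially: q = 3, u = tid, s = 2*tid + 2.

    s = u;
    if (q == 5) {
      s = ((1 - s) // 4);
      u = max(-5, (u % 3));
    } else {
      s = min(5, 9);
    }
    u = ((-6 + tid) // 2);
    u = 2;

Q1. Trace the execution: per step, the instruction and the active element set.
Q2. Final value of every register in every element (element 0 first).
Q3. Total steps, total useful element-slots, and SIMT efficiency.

step 0: s <- u                       11111111
step 1: eval (q == 5)                11111111
step 2: s <- min(5, 9)               11111111
step 3: u <- ((-6 + tid) // 2)       11111111
step 4: u <- 2                       11111111

Answer: 5 steps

q: 3,3,3,3,3,3,3,3
u: 2,2,2,2,2,2,2,2
s: 5,5,5,5,5,5,5,5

steps = 5; useful = 40; efficiency = 40/40 = 1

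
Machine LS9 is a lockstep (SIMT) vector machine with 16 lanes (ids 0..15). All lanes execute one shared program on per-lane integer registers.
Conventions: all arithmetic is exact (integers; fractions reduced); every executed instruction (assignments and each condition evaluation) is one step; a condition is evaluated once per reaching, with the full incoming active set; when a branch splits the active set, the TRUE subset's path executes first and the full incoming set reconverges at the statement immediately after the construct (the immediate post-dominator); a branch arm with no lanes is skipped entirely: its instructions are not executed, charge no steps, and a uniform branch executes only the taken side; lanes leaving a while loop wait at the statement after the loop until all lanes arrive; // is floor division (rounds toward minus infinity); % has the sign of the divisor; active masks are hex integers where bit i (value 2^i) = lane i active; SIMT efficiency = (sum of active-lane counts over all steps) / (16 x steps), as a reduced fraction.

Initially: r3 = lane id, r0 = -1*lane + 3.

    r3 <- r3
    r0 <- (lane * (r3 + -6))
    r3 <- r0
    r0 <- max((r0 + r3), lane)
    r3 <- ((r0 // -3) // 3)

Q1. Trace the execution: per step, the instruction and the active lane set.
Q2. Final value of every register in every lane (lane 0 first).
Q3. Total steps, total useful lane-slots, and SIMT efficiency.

step 0: r3 <- r3                     0xffff
step 1: r0 <- (lane * (r3 + -6))     0xffff
step 2: r3 <- r0                     0xffff
step 3: r0 <- max((r0 + r3), lane)   0xffff
step 4: r3 <- ((r0 // -3) // 3)      0xffff

Answer: 5 steps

r3: 0,-1,-1,-1,-1,-1,-1,-2,-4,-6,-9,-13,-16,-21,-25,-30
r0: 0,1,2,3,4,5,6,14,32,54,80,110,144,182,224,270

steps = 5; useful = 80; efficiency = 80/80 = 1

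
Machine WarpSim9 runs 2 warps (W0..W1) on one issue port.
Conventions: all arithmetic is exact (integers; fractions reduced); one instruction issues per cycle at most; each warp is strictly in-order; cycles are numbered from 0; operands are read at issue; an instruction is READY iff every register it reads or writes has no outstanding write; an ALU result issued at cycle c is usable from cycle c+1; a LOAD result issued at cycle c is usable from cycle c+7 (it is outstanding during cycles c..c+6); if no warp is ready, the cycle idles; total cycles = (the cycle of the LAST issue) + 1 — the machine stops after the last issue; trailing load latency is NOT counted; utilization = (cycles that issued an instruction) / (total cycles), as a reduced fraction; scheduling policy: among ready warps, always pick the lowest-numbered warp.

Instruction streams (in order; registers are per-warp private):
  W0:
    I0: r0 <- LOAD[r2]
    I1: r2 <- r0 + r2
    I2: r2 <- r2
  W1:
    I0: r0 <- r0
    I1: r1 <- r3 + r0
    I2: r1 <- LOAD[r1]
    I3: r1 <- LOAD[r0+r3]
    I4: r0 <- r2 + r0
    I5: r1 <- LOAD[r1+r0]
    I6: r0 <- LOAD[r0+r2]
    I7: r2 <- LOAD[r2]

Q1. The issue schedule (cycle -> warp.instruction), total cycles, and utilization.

cycle 0: W0.I0
cycle 1: W1.I0
cycle 2: W1.I1
cycle 3: W1.I2
cycle 4: idle
cycle 5: idle
cycle 6: idle
cycle 7: W0.I1
cycle 8: W0.I2
cycle 9: idle
cycle 10: W1.I3
cycle 11: W1.I4
cycle 12: idle
cycle 13: idle
cycle 14: idle
cycle 15: idle
cycle 16: idle
cycle 17: W1.I5
cycle 18: W1.I6
cycle 19: W1.I7

Answer: 20 cycles, utilization 11/20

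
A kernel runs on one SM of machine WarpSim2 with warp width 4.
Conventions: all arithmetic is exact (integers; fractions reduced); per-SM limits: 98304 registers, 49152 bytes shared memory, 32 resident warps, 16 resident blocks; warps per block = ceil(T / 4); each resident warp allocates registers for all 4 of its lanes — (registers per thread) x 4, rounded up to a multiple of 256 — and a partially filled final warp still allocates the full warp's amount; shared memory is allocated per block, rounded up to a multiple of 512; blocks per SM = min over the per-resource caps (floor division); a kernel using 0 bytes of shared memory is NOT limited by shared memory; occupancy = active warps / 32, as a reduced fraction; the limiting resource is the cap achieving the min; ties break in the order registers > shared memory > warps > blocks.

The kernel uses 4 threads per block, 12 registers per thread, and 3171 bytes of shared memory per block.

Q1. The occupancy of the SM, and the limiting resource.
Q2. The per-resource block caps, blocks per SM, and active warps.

Answer: occupancy 13/32, limited by shared memory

registers: 384 blocks
shared memory: 13 blocks
warps: 32 blocks
blocks: 16 blocks

Answer: 13 blocks, 13 active warps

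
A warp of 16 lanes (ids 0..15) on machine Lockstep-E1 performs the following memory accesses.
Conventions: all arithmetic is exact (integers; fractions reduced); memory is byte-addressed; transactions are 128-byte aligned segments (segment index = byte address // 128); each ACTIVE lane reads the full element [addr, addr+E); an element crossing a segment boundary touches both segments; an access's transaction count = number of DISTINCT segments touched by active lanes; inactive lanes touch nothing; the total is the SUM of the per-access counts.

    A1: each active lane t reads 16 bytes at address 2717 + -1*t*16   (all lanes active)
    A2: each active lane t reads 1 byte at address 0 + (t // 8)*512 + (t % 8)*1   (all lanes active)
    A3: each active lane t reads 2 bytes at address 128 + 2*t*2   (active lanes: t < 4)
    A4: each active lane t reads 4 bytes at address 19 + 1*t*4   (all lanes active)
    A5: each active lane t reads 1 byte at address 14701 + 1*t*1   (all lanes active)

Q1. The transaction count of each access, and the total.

A1: 3 transactions
A2: 2 transactions
A3: 1 transaction
A4: 1 transaction
A5: 1 transaction

Answer: 3,2,1,1,1; total 8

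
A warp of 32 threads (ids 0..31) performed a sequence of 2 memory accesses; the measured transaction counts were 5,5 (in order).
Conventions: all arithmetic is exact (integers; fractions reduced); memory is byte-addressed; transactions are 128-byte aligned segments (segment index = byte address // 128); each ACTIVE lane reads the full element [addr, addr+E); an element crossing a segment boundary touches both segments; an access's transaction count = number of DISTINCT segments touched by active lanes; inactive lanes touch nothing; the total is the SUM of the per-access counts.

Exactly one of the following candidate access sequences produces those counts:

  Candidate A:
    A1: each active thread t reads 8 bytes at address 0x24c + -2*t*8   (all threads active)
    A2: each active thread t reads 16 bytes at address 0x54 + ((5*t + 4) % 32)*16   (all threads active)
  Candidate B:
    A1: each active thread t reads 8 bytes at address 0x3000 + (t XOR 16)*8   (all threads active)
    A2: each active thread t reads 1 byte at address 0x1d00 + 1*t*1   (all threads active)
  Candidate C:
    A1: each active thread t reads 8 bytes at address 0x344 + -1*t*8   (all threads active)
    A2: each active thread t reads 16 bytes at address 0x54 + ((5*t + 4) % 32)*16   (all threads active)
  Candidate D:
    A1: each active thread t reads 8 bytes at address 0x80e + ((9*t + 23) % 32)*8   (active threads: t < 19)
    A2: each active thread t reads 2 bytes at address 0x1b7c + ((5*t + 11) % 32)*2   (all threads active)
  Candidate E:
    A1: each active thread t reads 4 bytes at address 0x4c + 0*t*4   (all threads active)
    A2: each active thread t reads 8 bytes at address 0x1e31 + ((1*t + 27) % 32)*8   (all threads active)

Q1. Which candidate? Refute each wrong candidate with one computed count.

B: A1 gives 2 transactions, not 5
C: A1 gives 3 transactions, not 5
D: A1 gives 3 transactions, not 5
E: A1 gives 1 transaction, not 5
A: all counts match (5,5)

Answer: A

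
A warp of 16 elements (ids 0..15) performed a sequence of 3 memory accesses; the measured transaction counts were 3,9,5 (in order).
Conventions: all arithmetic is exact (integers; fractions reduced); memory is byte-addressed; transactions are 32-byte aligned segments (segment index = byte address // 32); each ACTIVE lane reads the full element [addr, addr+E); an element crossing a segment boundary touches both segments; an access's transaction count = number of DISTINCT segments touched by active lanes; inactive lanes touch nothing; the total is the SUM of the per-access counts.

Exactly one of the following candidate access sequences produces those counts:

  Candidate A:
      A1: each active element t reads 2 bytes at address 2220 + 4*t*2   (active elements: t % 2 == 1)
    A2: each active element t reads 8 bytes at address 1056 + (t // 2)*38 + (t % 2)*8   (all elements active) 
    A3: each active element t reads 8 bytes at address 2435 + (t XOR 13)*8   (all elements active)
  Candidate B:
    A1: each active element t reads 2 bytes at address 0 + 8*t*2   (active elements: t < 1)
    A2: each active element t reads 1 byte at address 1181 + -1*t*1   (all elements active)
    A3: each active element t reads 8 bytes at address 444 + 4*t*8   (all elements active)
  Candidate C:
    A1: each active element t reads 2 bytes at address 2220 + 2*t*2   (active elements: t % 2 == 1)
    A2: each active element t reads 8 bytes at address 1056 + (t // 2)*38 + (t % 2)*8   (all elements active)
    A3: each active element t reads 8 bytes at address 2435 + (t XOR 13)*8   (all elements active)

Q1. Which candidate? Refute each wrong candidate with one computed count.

A: A1 gives 5 transactions, not 3
B: A1 gives 1 transaction, not 3
C: all counts match (3,9,5)

Answer: C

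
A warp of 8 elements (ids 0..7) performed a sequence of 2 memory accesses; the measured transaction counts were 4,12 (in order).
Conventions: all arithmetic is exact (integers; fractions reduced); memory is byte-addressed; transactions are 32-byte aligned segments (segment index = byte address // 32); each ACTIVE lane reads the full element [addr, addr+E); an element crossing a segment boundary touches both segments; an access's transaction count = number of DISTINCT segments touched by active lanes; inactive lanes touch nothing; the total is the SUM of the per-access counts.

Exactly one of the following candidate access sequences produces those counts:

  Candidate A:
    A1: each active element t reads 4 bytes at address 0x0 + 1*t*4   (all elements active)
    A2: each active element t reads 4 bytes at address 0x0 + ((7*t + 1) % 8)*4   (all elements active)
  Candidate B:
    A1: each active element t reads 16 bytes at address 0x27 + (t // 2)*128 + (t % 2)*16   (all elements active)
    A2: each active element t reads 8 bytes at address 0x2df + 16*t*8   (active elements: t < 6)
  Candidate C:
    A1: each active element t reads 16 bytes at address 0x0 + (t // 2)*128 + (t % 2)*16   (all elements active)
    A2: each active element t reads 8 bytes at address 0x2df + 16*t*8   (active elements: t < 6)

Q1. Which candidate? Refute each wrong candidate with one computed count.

A: A1 gives 1 transaction, not 4
B: A1 gives 8 transactions, not 4
C: all counts match (4,12)

Answer: C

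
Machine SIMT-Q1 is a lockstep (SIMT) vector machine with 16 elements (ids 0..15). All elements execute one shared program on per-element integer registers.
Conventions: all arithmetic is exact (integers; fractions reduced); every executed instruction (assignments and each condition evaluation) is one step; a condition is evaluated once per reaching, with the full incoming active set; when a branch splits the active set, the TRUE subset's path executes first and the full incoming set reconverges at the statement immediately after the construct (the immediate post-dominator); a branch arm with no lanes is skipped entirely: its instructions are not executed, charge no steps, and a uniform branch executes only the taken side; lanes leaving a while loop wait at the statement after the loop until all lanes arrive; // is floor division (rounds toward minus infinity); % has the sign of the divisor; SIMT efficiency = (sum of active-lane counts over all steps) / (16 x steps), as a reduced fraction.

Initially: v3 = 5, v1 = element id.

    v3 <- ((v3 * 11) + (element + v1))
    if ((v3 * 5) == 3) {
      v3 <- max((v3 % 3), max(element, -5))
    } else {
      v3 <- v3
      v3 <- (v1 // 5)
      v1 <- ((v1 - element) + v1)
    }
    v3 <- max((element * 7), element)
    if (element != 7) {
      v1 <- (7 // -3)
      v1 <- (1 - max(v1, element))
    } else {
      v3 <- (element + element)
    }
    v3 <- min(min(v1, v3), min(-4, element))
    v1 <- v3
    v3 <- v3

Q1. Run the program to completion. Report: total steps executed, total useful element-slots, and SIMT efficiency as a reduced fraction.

Answer: 13 steps, 191 useful, 191/208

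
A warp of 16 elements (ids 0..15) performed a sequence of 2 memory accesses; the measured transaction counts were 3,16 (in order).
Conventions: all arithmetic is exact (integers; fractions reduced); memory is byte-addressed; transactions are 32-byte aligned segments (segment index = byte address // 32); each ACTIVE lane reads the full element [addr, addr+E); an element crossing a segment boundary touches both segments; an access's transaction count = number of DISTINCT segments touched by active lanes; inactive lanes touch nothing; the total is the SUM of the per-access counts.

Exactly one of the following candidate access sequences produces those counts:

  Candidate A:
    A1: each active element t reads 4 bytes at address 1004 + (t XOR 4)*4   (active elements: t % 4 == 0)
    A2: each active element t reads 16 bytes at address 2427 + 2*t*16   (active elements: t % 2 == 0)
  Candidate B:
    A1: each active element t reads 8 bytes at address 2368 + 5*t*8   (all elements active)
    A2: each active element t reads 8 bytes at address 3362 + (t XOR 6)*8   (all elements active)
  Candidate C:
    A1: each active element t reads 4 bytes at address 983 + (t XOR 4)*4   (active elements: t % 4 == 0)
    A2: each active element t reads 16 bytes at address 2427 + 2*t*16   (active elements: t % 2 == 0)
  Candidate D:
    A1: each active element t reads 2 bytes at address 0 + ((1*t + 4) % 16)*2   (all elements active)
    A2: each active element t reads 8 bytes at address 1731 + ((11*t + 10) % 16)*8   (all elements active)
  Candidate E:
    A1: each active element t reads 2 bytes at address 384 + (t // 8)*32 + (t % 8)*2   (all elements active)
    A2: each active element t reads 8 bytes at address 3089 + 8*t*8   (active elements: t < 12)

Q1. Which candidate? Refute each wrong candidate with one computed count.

A: A1 gives 2 transactions, not 3
B: A1 gives 16 transactions, not 3
D: A1 gives 1 transaction, not 3
E: A1 gives 2 transactions, not 3
C: all counts match (3,16)

Answer: C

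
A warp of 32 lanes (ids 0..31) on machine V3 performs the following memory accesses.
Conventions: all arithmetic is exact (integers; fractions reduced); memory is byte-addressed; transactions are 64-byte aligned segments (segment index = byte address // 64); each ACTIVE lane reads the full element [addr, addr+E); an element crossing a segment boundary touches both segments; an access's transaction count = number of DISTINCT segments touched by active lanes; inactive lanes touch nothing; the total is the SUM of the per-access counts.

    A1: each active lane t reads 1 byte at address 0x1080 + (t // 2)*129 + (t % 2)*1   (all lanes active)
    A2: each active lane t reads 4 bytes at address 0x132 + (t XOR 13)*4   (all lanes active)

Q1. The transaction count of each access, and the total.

A1: 16 transactions
A2: 3 transactions

Answer: 16,3; total 19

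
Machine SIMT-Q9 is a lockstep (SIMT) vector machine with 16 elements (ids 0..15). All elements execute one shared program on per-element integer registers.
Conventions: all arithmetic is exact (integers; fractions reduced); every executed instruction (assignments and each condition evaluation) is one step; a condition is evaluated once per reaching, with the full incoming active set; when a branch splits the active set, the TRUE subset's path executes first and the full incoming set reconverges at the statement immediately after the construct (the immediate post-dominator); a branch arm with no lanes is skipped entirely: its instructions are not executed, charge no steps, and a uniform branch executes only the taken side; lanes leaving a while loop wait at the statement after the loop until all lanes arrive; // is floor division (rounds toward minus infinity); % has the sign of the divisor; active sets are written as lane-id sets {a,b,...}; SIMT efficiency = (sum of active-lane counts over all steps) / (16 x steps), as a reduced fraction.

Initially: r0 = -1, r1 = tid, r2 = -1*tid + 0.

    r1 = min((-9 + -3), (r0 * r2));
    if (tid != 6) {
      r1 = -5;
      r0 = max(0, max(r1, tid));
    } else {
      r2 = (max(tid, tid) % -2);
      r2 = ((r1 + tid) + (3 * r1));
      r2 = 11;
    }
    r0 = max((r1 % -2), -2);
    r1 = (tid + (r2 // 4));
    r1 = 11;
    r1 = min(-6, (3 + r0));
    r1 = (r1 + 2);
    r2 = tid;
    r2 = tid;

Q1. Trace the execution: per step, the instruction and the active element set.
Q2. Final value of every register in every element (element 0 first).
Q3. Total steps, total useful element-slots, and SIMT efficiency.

step 0: r1 <- min((-9 + -3), (r0 * r2)) {0,1,2,3,4,5,6,7,8,9,10,11,12,13,14,15}
step 1: eval (tid != 6)              {0,1,2,3,4,5,6,7,8,9,10,11,12,13,14,15}
step 2: r1 <- -5                     {0,1,2,3,4,5,7,8,9,10,11,12,13,14,15}
step 3: r0 <- max(0, max(r1, tid))   {0,1,2,3,4,5,7,8,9,10,11,12,13,14,15}
step 4: r2 <- (max(tid, tid) % -2)   {6}
step 5: r2 <- ((r1 + tid) + (3 * r1)) {6}
step 6: r2 <- 11                     {6}
step 7: r0 <- max((r1 % -2), -2)     {0,1,2,3,4,5,6,7,8,9,10,11,12,13,14,15}
step 8: r1 <- (tid + (r2 // 4))      {0,1,2,3,4,5,6,7,8,9,10,11,12,13,14,15}
step 9: r1 <- 11                     {0,1,2,3,4,5,6,7,8,9,10,11,12,13,14,15}
step 10: r1 <- min(-6, (3 + r0))      {0,1,2,3,4,5,6,7,8,9,10,11,12,13,14,15}
step 11: r1 <- (r1 + 2)               {0,1,2,3,4,5,6,7,8,9,10,11,12,13,14,15}
step 12: r2 <- tid                    {0,1,2,3,4,5,6,7,8,9,10,11,12,13,14,15}
step 13: r2 <- tid                    {0,1,2,3,4,5,6,7,8,9,10,11,12,13,14,15}

Answer: 14 steps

r0: -1,-1,-1,-1,-1,-1,0,-1,-1,-1,-1,-1,-1,-1,-1,-1
r1: -4,-4,-4,-4,-4,-4,-4,-4,-4,-4,-4,-4,-4,-4,-4,-4
r2: 0,1,2,3,4,5,6,7,8,9,10,11,12,13,14,15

steps = 14; useful = 177; efficiency = 177/224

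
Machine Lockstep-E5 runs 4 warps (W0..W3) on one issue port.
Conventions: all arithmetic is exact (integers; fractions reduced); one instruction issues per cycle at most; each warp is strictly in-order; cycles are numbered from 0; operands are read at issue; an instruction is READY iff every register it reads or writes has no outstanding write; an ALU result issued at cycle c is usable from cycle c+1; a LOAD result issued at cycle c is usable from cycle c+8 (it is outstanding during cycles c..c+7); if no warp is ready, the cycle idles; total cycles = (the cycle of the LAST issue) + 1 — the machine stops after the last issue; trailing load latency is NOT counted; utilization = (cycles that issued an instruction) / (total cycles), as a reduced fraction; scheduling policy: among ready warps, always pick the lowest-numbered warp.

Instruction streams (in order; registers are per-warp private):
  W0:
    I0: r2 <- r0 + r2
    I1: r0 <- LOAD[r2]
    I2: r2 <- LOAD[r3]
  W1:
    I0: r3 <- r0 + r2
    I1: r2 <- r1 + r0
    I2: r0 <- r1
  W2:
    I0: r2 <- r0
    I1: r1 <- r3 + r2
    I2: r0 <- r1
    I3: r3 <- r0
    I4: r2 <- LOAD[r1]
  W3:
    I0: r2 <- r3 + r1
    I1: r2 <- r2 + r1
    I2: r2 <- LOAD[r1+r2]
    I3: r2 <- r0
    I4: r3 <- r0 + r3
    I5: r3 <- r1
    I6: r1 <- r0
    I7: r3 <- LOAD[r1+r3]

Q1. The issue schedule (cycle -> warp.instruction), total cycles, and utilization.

cycle 0: W0.I0
cycle 1: W0.I1
cycle 2: W0.I2
cycle 3: W1.I0
cycle 4: W1.I1
cycle 5: W1.I2
cycle 6: W2.I0
cycle 7: W2.I1
cycle 8: W2.I2
cycle 9: W2.I3
cycle 10: W2.I4
cycle 11: W3.I0
cycle 12: W3.I1
cycle 13: W3.I2
cycle 14: idle
cycle 15: idle
cycle 16: idle
cycle 17: idle
cycle 18: idle
cycle 19: idle
cycle 20: idle
cycle 21: W3.I3
cycle 22: W3.I4
cycle 23: W3.I5
cycle 24: W3.I6
cycle 25: W3.I7

Answer: 26 cycles, utilization 19/26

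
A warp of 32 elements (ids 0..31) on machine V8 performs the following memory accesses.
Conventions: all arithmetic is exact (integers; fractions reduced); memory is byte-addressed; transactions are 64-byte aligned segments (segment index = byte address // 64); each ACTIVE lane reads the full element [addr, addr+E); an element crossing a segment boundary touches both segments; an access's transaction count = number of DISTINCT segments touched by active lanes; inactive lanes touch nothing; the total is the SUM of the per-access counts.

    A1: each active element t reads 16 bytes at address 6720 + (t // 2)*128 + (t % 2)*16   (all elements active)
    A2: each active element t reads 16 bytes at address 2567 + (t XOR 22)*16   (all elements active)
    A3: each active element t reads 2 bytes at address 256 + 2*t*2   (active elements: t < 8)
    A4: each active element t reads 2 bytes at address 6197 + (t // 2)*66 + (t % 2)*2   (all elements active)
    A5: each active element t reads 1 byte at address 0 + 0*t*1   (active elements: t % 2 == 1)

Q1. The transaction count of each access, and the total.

A1: 16 transactions
A2: 9 transactions
A3: 1 transaction
A4: 17 transactions
A5: 1 transaction

Answer: 16,9,1,17,1; total 44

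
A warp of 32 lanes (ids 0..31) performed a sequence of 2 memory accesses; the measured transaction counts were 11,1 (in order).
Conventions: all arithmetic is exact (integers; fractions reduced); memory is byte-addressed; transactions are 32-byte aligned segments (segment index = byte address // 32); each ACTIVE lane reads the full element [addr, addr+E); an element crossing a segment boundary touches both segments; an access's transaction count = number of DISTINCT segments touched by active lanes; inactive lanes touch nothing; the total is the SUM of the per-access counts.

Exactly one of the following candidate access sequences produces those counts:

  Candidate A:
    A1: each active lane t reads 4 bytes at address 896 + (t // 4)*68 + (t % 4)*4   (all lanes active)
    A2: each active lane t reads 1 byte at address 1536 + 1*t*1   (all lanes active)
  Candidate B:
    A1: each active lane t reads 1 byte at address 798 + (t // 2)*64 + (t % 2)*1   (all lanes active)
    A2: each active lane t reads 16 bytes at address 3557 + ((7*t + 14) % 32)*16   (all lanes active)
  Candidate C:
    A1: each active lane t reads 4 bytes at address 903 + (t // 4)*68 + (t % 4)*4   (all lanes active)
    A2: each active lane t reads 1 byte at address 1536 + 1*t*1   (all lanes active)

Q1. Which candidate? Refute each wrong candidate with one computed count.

B: A1 gives 16 transactions, not 11
C: A1 gives 12 transactions, not 11
A: all counts match (11,1)

Answer: A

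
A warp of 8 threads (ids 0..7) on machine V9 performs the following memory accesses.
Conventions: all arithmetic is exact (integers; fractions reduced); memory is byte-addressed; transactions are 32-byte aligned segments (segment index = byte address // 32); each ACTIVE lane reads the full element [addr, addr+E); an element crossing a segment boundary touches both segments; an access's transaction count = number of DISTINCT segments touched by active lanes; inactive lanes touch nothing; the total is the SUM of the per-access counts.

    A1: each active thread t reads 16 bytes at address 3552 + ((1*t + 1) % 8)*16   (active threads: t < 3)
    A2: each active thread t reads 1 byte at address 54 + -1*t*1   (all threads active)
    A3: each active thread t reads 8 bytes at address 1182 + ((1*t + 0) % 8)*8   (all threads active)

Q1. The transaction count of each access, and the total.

A1: 2 transactions
A2: 1 transaction
A3: 3 transactions

Answer: 2,1,3; total 6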